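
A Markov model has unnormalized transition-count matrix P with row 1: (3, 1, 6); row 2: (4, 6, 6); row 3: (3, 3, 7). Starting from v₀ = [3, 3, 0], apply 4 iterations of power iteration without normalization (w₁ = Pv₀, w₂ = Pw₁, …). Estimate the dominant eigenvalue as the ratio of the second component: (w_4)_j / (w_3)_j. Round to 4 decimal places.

12.9233

w1 = Pv₀ = (3·3 + 1·3 + 6·0; 4·3 + 6·3 + 6·0; 3·3 + 3·3 + 7·0) = (12, 30, 18)
w2 = Pw1 = (3·12 + 1·30 + 6·18; 4·12 + 6·30 + 6·18; 3·12 + 3·30 + 7·18) = (174, 336, 252)
w3 = Pw2 = (2370, 4224, 3294)
w4 = Pw3 = (31098, 54588, 42840)
Ratio at component: 54588 / 4224 = 12.9233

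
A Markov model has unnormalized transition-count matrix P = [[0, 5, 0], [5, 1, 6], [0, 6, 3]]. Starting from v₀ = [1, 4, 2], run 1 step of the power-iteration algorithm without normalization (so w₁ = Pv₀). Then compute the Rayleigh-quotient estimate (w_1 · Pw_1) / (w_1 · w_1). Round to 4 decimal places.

λ ≈ 8.5589

w1 = Pv₀ = (0·1 + 5·4 + 0·2; 5·1 + 1·4 + 6·2; 0·1 + 6·4 + 3·2) = (20, 21, 30)
Pw1 = (105, 301, 216)
w1·Pw1 = 20·105 + 21·301 + 30·216 = 14901; w1·w1 = 20·20 + 21·21 + 30·30 = 1741
λ ≈ 14901/1741 = 8.5589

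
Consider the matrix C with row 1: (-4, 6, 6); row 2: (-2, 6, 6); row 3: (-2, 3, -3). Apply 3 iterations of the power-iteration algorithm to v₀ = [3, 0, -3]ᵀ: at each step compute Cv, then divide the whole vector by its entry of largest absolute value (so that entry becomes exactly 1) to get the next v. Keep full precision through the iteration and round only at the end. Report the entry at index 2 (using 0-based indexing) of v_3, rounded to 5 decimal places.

Cv0 = (-30.000000, -24.000000, 3.000000); divide by -30.000000 → v1 = (1.000000, 0.800000, -0.100000)
Cv1 = (0.200000, 2.200000, 0.700000); divide by 2.200000 → v2 = (0.090909, 1.000000, 0.318182)
Cv2 = (7.545455, 7.727273, 1.863636); divide by 7.727273 → v3 = (0.976471, 1.000000, 0.241176)
Requested entry of v3: -123/-510 = 0.24118

0.24118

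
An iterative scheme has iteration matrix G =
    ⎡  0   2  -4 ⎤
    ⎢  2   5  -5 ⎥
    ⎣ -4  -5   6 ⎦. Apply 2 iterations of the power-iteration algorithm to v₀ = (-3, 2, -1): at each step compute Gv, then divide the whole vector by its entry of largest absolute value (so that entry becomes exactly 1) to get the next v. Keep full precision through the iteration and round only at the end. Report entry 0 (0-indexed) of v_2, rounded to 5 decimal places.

-0.33663

Gv0 = (8.000000, 9.000000, -4.000000); divide by 9.000000 → v1 = (0.888889, 1.000000, -0.444444)
Gv1 = (3.777778, 9.000000, -11.222222); divide by -11.222222 → v2 = (-0.336634, -0.801980, 1.000000)
Requested entry of v2: 34/-101 = -0.33663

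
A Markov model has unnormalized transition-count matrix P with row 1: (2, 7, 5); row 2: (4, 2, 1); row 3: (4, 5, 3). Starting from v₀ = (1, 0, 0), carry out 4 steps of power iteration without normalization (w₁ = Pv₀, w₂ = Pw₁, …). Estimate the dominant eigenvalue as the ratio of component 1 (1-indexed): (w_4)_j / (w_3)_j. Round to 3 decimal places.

11.360

w1 = Pv₀ = (2, 4, 4)
w2 = Pw1 = (52, 20, 40)
w3 = Pw2 = (444, 288, 428)
w4 = Pw3 = (5044, 2780, 4500)
Ratio at component: 5044 / 444 = 11.360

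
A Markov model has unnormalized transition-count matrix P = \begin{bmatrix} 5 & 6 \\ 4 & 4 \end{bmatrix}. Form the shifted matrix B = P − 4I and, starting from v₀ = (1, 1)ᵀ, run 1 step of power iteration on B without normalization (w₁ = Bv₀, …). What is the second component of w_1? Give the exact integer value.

4

B = P − 4I has rows (1, 6); (4, 0)
w1 = Bv₀ = (1·1 + 6·1; 4·1 + 0·1) = (7, 4)
Requested component of w1: 4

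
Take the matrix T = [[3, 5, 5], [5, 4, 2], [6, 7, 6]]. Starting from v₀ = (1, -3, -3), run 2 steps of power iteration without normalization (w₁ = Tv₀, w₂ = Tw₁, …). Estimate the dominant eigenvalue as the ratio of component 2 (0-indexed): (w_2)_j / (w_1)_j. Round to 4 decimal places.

w1 = Tv₀ = (-27, -13, -33)
w2 = Tw1 = (-311, -253, -451)
Ratio at component: -451 / -33 = 13.6667

13.6667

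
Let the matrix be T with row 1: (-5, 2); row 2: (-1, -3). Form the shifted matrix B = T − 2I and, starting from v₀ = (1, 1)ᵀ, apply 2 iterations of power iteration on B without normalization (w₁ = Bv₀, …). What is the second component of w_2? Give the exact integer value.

35

B = T − 2I has rows (-7, 2); (-1, -5)
w1 = Bv₀ = (-5, -6)
w2 = Bw1 = (23, 35)
Requested component of w2: 35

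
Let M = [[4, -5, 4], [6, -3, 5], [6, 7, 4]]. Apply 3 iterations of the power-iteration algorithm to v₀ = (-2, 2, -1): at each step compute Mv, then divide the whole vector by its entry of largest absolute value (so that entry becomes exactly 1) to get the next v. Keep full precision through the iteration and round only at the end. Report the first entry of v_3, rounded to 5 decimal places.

Mv0 = (-22.000000, -23.000000, -2.000000); divide by -23.000000 → v1 = (0.956522, 1.000000, 0.086957)
Mv1 = (-0.826087, 3.173913, 13.086957); divide by 13.086957 → v2 = (-0.063123, 0.242525, 1.000000)
Mv2 = (2.534884, 3.893688, 5.318937); divide by 5.318937 → v3 = (0.476577, 0.732042, 1.000000)
Requested entry of v3: -763/-1601 = 0.47658

0.47658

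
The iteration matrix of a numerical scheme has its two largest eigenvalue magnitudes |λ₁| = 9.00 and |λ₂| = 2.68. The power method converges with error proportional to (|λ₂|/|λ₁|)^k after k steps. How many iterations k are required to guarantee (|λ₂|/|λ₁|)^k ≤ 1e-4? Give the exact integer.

8

|λ₂/λ₁| = 2.68/9.00 = 0.29778
Need k ≥ ln(1e-4) / ln(0.29778) = -9.2103 / -1.2114 ≈ 7.603
Smallest integer k satisfying the bound: 8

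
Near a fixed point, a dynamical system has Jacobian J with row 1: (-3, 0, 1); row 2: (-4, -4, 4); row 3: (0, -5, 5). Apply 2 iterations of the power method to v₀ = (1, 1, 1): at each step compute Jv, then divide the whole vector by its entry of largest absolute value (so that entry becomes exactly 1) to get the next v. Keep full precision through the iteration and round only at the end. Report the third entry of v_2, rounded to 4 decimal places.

0.8333

Jv0 = (-2.00000, -4.00000, 0.00000); divide by -4.00000 → v1 = (0.50000, 1.00000, 0.00000)
Jv1 = (-1.50000, -6.00000, -5.00000); divide by -6.00000 → v2 = (0.25000, 1.00000, 0.83333)
Requested entry of v2: 20/24 = 0.8333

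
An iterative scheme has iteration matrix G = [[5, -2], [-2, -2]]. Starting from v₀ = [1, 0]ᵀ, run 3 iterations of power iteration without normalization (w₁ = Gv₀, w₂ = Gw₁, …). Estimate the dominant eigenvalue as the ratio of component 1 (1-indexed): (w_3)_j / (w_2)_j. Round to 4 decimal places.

λ ≈ 5.4138

w1 = Gv₀ = (5, -2)
w2 = Gw1 = (29, -6)
w3 = Gw2 = (157, -46)
Ratio at component: 157 / 29 = 5.4138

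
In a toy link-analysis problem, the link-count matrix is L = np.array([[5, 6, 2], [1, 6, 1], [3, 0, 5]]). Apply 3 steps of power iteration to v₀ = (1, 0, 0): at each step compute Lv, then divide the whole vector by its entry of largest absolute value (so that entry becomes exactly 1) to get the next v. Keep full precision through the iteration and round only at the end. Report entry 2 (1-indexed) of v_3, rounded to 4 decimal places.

Lv0 = (5.00000, 1.00000, 3.00000); divide by 5.00000 → v1 = (1.00000, 0.20000, 0.60000)
Lv1 = (7.40000, 2.80000, 6.00000); divide by 7.40000 → v2 = (1.00000, 0.37838, 0.81081)
Lv2 = (8.89189, 4.08108, 7.05405); divide by 8.89189 → v3 = (1.00000, 0.45897, 0.79331)
Requested entry of v3: 151/329 = 0.4590

0.4590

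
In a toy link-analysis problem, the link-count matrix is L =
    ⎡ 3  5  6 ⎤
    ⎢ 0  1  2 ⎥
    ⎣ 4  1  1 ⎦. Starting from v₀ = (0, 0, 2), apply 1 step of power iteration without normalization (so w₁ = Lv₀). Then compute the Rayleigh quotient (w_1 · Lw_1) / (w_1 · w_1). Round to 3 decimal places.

w1 = Lv₀ = (3·0 + 5·0 + 6·2; 0·0 + 1·0 + 2·2; 4·0 + 1·0 + 1·2) = (12, 4, 2)
Lw1 = (68, 8, 54)
w1·Lw1 = 12·68 + 4·8 + 2·54 = 956; w1·w1 = 12·12 + 4·4 + 2·2 = 164
λ ≈ 956/164 = 5.829

λ ≈ 5.829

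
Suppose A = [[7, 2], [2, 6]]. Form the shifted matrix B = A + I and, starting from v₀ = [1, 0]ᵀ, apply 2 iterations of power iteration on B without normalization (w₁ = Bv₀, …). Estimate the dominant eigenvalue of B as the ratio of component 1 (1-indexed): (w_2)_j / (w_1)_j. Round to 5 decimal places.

8.50000

B = A + I has rows (8, 2); (2, 7)
w1 = Bv₀ = (8·1 + 2·0; 2·1 + 7·0) = (8, 2)
w2 = Bw1 = (8·8 + 2·2; 2·8 + 7·2) = (68, 30)
Ratio: 68/8 = 8.50000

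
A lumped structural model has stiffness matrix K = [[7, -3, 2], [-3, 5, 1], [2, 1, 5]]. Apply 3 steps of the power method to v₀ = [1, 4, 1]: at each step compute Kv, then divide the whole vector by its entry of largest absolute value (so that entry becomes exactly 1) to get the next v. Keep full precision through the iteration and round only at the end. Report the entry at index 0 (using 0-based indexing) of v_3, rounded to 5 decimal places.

Kv0 = (-3.000000, 18.000000, 11.000000); divide by 18.000000 → v1 = (-0.166667, 1.000000, 0.611111)
Kv1 = (-2.944444, 6.111111, 3.722222); divide by 6.111111 → v2 = (-0.481818, 1.000000, 0.609091)
Kv2 = (-5.154545, 7.054545, 3.081818); divide by 7.054545 → v3 = (-0.730670, 1.000000, 0.436856)
Requested entry of v3: -567/776 = -0.73067

-0.73067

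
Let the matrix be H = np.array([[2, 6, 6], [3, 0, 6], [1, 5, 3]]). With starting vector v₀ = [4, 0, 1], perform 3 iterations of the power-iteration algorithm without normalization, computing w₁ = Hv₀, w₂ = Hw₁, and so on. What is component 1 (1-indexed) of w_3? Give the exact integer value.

1610

w1 = Hv₀ = (2·4 + 6·0 + 6·1; 3·4 + 0·0 + 6·1; 1·4 + 5·0 + 3·1) = (14, 18, 7)
w2 = Hw1 = (2·14 + 6·18 + 6·7; 3·14 + 0·18 + 6·7; 1·14 + 5·18 + 3·7) = (178, 84, 125)
w3 = Hw2 = (1610, 1284, 973)
The requested component of w3 is 1610.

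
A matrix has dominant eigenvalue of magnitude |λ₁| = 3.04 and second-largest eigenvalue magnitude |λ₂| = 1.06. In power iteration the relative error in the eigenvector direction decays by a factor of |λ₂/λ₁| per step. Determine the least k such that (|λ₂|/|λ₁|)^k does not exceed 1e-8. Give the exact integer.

18

|λ₂/λ₁| = 1.06/3.04 = 0.34868
Need k ≥ ln(1e-8) / ln(0.34868) = -18.4207 / -1.0536 ≈ 17.484
Smallest integer k satisfying the bound: 18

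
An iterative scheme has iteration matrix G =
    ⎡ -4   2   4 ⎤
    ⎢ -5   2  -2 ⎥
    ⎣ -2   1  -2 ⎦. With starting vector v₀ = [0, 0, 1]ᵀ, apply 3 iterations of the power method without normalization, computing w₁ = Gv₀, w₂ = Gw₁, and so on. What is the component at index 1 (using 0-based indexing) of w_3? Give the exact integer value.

112

w1 = Gv₀ = (4, -2, -2)
w2 = Gw1 = (-28, -20, -6)
w3 = Gw2 = (48, 112, 48)
The requested component of w3 is 112.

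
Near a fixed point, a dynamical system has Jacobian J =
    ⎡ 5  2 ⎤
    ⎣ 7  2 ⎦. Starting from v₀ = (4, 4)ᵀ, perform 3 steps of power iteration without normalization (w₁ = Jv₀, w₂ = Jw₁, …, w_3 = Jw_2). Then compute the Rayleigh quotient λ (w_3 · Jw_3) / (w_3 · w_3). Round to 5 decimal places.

λ ≈ 7.53094

w1 = Jv₀ = (28, 36)
w2 = Jw1 = (212, 268)
w3 = Jw2 = (1596, 2020)
Jw3 = (12020, 15212)
w3·Jw3 = 1596·12020 + 2020·15212 = 49912160; w3·w3 = 1596·1596 + 2020·2020 = 6627616
λ ≈ 49912160/6627616 = 7.53094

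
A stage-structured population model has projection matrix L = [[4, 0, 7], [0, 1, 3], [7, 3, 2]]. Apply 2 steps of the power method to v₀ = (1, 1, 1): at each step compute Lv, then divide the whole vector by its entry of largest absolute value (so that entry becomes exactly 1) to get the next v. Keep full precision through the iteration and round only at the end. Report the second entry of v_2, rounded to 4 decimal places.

0.3125

Lv0 = (11.00000, 4.00000, 12.00000); divide by 12.00000 → v1 = (0.91667, 0.33333, 1.00000)
Lv1 = (10.66667, 3.33333, 9.41667); divide by 10.66667 → v2 = (1.00000, 0.31250, 0.88281)
Requested entry of v2: 40/128 = 0.3125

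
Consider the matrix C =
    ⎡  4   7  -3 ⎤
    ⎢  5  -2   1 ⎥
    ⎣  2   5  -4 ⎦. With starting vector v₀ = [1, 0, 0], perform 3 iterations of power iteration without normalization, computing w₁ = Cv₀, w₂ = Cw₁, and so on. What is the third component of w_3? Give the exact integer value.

w1 = Cv₀ = (4·1 + 7·0 + (-3)·0; 5·1 + (-2)·0 + 1·0; 2·1 + 5·0 + (-4)·0) = (4, 5, 2)
w2 = Cw1 = (4·4 + 7·5 + (-3)·2; 5·4 + (-2)·5 + 1·2; 2·4 + 5·5 + (-4)·2) = (45, 12, 25)
w3 = Cw2 = (189, 226, 50)
The requested component of w3 is 50.

50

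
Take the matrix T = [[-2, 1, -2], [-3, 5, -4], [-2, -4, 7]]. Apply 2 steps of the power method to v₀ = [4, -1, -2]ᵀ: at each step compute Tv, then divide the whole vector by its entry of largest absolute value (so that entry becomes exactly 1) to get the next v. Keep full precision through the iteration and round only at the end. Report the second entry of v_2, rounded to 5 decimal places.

Tv0 = (-5.000000, -9.000000, -18.000000); divide by -18.000000 → v1 = (0.277778, 0.500000, 1.000000)
Tv1 = (-2.055556, -2.333333, 4.444444); divide by 4.444444 → v2 = (-0.462500, -0.525000, 1.000000)
Requested entry of v2: 42/-80 = -0.52500

-0.52500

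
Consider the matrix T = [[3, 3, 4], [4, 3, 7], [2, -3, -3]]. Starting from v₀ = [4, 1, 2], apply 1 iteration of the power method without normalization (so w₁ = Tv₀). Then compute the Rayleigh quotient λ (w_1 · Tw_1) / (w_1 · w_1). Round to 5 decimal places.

λ ≈ 6.11118

w1 = Tv₀ = (23, 33, -1)
Tw1 = (164, 184, -50)
w1·Tw1 = 23·164 + 33·184 + (-1)·(-50) = 9894; w1·w1 = 23·23 + 33·33 + (-1)·(-1) = 1619
λ ≈ 9894/1619 = 6.11118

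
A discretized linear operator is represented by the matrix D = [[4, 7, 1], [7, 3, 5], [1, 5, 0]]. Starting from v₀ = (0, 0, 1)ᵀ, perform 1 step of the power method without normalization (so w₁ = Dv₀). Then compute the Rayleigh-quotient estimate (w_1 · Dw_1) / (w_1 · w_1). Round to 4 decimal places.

w1 = Dv₀ = (4·0 + 7·0 + 1·1; 7·0 + 3·0 + 5·1; 1·0 + 5·0 + 0·1) = (1, 5, 0)
Dw1 = (39, 22, 26)
w1·Dw1 = 1·39 + 5·22 + 0·26 = 149; w1·w1 = 1·1 + 5·5 + 0·0 = 26
λ ≈ 149/26 = 5.7308

λ ≈ 5.7308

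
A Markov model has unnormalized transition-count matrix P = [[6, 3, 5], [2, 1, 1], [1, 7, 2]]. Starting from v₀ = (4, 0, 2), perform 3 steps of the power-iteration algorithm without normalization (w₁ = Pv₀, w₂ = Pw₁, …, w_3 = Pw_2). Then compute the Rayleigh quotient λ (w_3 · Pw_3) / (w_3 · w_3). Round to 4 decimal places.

w1 = Pv₀ = (34, 10, 8)
w2 = Pw1 = (274, 86, 120)
w3 = Pw2 = (2502, 754, 1116)
Pw3 = (22854, 6874, 10012)
w3·Pw3 = 2502·22854 + 754·6874 + 1116·10012 = 73537096; w3·w3 = 2502·2502 + 754·754 + 1116·1116 = 8073976
λ ≈ 73537096/8073976 = 9.1079

9.1079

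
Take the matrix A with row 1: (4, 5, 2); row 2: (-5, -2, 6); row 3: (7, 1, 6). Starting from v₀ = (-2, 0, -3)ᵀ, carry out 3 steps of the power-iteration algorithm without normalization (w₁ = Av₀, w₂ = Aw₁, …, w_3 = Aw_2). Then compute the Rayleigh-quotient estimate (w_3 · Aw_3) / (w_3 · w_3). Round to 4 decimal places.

w1 = Av₀ = (-14, -8, -32)
w2 = Aw1 = (-160, -106, -298)
w3 = Aw2 = (-1766, -776, -3014)
Aw3 = (-16972, -7702, -31222)
w3·Aw3 = (-1766)·(-16972) + (-776)·(-7702) + (-3014)·(-31222) = 130052412; w3·w3 = (-1766)·(-1766) + (-776)·(-776) + (-3014)·(-3014) = 12805128
λ ≈ 130052412/12805128 = 10.1563

λ ≈ 10.1563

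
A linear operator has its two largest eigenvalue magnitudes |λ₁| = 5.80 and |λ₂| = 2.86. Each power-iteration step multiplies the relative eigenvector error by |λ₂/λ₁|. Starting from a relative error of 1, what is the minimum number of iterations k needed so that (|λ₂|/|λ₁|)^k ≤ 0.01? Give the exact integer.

|λ₂/λ₁| = 2.86/5.80 = 0.49310
Need k ≥ ln(0.01) / ln(0.49310) = -4.6052 / -0.7070 ≈ 6.513
Smallest integer k satisfying the bound: 7

7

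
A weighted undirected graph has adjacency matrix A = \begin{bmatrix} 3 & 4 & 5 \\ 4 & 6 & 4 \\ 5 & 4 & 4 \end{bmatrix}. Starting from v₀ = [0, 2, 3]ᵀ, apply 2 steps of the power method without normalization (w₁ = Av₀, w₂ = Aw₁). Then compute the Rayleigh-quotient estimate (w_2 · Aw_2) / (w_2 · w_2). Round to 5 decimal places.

13.05239

w1 = Av₀ = (3·0 + 4·2 + 5·3; 4·0 + 6·2 + 4·3; 5·0 + 4·2 + 4·3) = (23, 24, 20)
w2 = Aw1 = (3·23 + 4·24 + 5·20; 4·23 + 6·24 + 4·20; 5·23 + 4·24 + 4·20) = (265, 316, 291)
Aw2 = (3514, 4120, 3753)
w2·Aw2 = 265·3514 + 316·4120 + 291·3753 = 3325253; w2·w2 = 265·265 + 316·316 + 291·291 = 254762
λ ≈ 3325253/254762 = 13.05239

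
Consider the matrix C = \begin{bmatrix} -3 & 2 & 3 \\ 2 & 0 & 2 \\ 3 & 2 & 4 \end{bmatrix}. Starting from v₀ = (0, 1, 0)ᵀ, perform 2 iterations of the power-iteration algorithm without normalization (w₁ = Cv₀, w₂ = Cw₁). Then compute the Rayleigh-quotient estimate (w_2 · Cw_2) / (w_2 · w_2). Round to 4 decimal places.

4.7385

w1 = Cv₀ = ((-3)·0 + 2·1 + 3·0; 2·0 + 0·1 + 2·0; 3·0 + 2·1 + 4·0) = (2, 0, 2)
w2 = Cw1 = ((-3)·2 + 2·0 + 3·2; 2·2 + 0·0 + 2·2; 3·2 + 2·0 + 4·2) = (0, 8, 14)
Cw2 = (58, 28, 72)
w2·Cw2 = 0·58 + 8·28 + 14·72 = 1232; w2·w2 = 0·0 + 8·8 + 14·14 = 260
λ ≈ 1232/260 = 4.7385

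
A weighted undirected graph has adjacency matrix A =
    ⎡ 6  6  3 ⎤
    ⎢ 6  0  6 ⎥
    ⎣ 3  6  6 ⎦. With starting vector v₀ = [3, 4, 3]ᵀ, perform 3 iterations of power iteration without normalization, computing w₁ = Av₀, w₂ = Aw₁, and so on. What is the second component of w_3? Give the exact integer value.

w1 = Av₀ = (6·3 + 6·4 + 3·3; 6·3 + 0·4 + 6·3; 3·3 + 6·4 + 6·3) = (51, 36, 51)
w2 = Aw1 = (6·51 + 6·36 + 3·51; 6·51 + 0·36 + 6·51; 3·51 + 6·36 + 6·51) = (675, 612, 675)
w3 = Aw2 = (9747, 8100, 9747)
The requested component of w3 is 8100.

8100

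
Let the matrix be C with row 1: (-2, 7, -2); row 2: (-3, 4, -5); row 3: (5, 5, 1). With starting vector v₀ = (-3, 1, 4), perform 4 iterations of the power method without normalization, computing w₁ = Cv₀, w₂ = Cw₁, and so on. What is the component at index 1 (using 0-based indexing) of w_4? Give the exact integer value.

w1 = Cv₀ = ((-2)·(-3) + 7·1 + (-2)·4; (-3)·(-3) + 4·1 + (-5)·4; 5·(-3) + 5·1 + 1·4) = (5, -7, -6)
w2 = Cw1 = ((-2)·5 + 7·(-7) + (-2)·(-6); (-3)·5 + 4·(-7) + (-5)·(-6); 5·5 + 5·(-7) + 1·(-6)) = (-47, -13, -16)
w3 = Cw2 = (35, 169, -316)
w4 = Cw3 = (1745, 2151, 704)
The requested component of w4 is 2151.

2151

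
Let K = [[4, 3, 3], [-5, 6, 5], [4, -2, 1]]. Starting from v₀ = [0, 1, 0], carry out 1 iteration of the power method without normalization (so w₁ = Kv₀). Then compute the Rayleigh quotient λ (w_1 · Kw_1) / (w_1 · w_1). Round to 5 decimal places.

2.89796

w1 = Kv₀ = (4·0 + 3·1 + 3·0; (-5)·0 + 6·1 + 5·0; 4·0 + (-2)·1 + 1·0) = (3, 6, -2)
Kw1 = (24, 11, -2)
w1·Kw1 = 3·24 + 6·11 + (-2)·(-2) = 142; w1·w1 = 3·3 + 6·6 + (-2)·(-2) = 49
λ ≈ 142/49 = 2.89796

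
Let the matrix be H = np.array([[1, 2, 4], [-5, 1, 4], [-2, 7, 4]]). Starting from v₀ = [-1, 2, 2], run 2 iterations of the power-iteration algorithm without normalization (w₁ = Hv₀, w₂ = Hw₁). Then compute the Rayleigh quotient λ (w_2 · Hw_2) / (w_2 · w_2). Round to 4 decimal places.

w1 = Hv₀ = (11, 15, 24)
w2 = Hw1 = (137, 56, 179)
Hw2 = (965, 87, 834)
w2·Hw2 = 137·965 + 56·87 + 179·834 = 286363; w2·w2 = 137·137 + 56·56 + 179·179 = 53946
λ ≈ 286363/53946 = 5.3083

λ ≈ 5.3083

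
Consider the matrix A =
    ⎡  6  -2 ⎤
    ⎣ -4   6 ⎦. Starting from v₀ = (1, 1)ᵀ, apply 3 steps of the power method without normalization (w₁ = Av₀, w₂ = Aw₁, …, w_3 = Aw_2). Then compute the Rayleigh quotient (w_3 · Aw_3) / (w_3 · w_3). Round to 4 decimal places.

λ ≈ 8.9365

w1 = Av₀ = (4, 2)
w2 = Aw1 = (20, -4)
w3 = Aw2 = (128, -104)
Aw3 = (976, -1136)
w3·Aw3 = 128·976 + (-104)·(-1136) = 243072; w3·w3 = 128·128 + (-104)·(-104) = 27200
λ ≈ 243072/27200 = 8.9365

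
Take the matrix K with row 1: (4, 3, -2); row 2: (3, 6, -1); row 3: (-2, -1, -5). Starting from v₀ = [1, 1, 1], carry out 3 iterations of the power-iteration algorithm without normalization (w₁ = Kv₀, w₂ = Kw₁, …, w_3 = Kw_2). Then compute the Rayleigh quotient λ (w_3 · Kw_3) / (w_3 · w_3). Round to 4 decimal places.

λ ≈ 7.5794

w1 = Kv₀ = (5, 8, -8)
w2 = Kw1 = (60, 71, 22)
w3 = Kw2 = (409, 584, -301)
Kw3 = (3990, 5032, 103)
w3·Kw3 = 409·3990 + 584·5032 + (-301)·103 = 4539595; w3·w3 = 409·409 + 584·584 + (-301)·(-301) = 598938
λ ≈ 4539595/598938 = 7.5794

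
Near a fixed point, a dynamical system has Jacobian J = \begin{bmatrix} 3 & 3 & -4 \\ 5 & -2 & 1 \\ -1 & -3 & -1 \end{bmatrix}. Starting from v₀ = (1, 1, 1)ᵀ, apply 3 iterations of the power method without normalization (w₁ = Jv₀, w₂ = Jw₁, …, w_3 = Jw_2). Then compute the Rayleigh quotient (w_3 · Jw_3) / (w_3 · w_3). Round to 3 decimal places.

4.015

w1 = Jv₀ = (2, 4, -5)
w2 = Jw1 = (38, -3, -9)
w3 = Jw2 = (141, 187, -20)
Jw3 = (1064, 311, -682)
w3·Jw3 = 141·1064 + 187·311 + (-20)·(-682) = 221821; w3·w3 = 141·141 + 187·187 + (-20)·(-20) = 55250
λ ≈ 221821/55250 = 4.015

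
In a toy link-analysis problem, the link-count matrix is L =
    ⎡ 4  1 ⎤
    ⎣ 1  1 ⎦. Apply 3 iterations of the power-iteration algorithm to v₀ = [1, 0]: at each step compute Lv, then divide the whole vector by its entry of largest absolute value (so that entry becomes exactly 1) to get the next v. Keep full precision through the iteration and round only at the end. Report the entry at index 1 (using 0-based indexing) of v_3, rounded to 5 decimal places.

Lv0 = (4.000000, 1.000000); divide by 4.000000 → v1 = (1.000000, 0.250000)
Lv1 = (4.250000, 1.250000); divide by 4.250000 → v2 = (1.000000, 0.294118)
Lv2 = (4.294118, 1.294118); divide by 4.294118 → v3 = (1.000000, 0.301370)
Requested entry of v3: 22/73 = 0.30137

0.30137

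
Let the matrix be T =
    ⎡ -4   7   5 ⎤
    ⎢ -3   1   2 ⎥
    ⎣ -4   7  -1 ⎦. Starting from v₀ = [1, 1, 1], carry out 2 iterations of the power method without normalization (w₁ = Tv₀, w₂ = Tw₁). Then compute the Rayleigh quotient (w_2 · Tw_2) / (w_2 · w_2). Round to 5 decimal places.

w1 = Tv₀ = (8, 0, 2)
w2 = Tw1 = (-22, -20, -34)
Tw2 = (-222, -22, -18)
w2·Tw2 = (-22)·(-222) + (-20)·(-22) + (-34)·(-18) = 5936; w2·w2 = (-22)·(-22) + (-20)·(-20) + (-34)·(-34) = 2040
λ ≈ 5936/2040 = 2.90980

λ ≈ 2.90980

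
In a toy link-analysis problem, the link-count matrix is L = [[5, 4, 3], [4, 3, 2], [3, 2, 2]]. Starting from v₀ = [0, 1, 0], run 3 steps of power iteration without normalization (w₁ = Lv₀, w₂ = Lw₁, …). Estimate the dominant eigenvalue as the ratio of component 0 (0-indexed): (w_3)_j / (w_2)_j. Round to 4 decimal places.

w1 = Lv₀ = (5·0 + 4·1 + 3·0; 4·0 + 3·1 + 2·0; 3·0 + 2·1 + 2·0) = (4, 3, 2)
w2 = Lw1 = (5·4 + 4·3 + 3·2; 4·4 + 3·3 + 2·2; 3·4 + 2·3 + 2·2) = (38, 29, 22)
w3 = Lw2 = (372, 283, 216)
Ratio at component: 372 / 38 = 9.7895

9.7895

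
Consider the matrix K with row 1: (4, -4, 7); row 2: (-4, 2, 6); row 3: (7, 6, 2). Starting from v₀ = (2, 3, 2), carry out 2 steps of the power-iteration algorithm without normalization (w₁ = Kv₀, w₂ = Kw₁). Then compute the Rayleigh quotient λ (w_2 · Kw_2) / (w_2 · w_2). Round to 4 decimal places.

w1 = Kv₀ = (4·2 + (-4)·3 + 7·2; (-4)·2 + 2·3 + 6·2; 7·2 + 6·3 + 2·2) = (10, 10, 36)
w2 = Kw1 = (4·10 + (-4)·10 + 7·36; (-4)·10 + 2·10 + 6·36; 7·10 + 6·10 + 2·36) = (252, 196, 202)
Kw2 = (1638, 596, 3344)
w2·Kw2 = 252·1638 + 196·596 + 202·3344 = 1205080; w2·w2 = 252·252 + 196·196 + 202·202 = 142724
λ ≈ 1205080/142724 = 8.4434

λ ≈ 8.4434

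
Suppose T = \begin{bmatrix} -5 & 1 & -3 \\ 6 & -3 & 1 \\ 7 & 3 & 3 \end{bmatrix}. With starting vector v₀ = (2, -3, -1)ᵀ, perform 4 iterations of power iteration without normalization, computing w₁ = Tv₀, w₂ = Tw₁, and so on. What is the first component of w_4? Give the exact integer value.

w1 = Tv₀ = ((-5)·2 + 1·(-3) + (-3)·(-1); 6·2 + (-3)·(-3) + 1·(-1); 7·2 + 3·(-3) + 3·(-1)) = (-10, 20, 2)
w2 = Tw1 = ((-5)·(-10) + 1·20 + (-3)·2; 6·(-10) + (-3)·20 + 1·2; 7·(-10) + 3·20 + 3·2) = (64, -118, -4)
w3 = Tw2 = (-426, 734, 82)
w4 = Tw3 = (2618, -4676, -534)
The requested component of w4 is 2618.

2618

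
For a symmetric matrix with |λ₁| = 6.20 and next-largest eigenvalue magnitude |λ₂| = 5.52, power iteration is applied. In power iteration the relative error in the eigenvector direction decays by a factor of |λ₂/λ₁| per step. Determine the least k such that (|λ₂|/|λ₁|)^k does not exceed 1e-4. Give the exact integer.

80

|λ₂/λ₁| = 5.52/6.20 = 0.89032
Need k ≥ ln(1e-4) / ln(0.89032) = -9.2103 / -0.1162 ≈ 79.282
Smallest integer k satisfying the bound: 80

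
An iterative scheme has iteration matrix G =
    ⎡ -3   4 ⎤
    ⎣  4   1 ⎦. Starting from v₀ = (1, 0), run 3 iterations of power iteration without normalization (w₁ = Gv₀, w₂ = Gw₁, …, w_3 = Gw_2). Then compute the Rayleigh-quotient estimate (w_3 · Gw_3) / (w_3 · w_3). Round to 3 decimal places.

w1 = Gv₀ = ((-3)·1 + 4·0; 4·1 + 1·0) = (-3, 4)
w2 = Gw1 = ((-3)·(-3) + 4·4; 4·(-3) + 1·4) = (25, -8)
w3 = Gw2 = (-107, 92)
Gw3 = (689, -336)
w3·Gw3 = (-107)·689 + 92·(-336) = -104635; w3·w3 = (-107)·(-107) + 92·92 = 19913
λ ≈ -104635/19913 = -5.255

-5.255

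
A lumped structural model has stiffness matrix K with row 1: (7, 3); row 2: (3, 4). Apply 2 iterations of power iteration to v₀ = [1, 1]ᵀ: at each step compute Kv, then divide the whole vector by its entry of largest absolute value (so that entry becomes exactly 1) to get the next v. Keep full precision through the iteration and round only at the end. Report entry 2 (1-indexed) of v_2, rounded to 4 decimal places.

0.6374

Kv0 = (10.00000, 7.00000); divide by 10.00000 → v1 = (1.00000, 0.70000)
Kv1 = (9.10000, 5.80000); divide by 9.10000 → v2 = (1.00000, 0.63736)
Requested entry of v2: 58/91 = 0.6374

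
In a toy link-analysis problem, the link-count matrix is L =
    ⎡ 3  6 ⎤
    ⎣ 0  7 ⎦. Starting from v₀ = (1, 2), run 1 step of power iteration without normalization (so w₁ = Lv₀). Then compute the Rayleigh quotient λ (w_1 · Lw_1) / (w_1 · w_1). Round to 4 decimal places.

λ ≈ 7.8551

w1 = Lv₀ = (15, 14)
Lw1 = (129, 98)
w1·Lw1 = 15·129 + 14·98 = 3307; w1·w1 = 15·15 + 14·14 = 421
λ ≈ 3307/421 = 7.8551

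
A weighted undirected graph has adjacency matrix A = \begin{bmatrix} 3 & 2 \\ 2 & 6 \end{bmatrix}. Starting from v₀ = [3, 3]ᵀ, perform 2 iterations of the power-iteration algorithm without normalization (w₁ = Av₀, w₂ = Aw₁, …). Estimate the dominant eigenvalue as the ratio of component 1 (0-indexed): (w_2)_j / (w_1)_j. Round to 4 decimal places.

λ ≈ 7.2500

w1 = Av₀ = (15, 24)
w2 = Aw1 = (93, 174)
Ratio at component: 174 / 24 = 7.2500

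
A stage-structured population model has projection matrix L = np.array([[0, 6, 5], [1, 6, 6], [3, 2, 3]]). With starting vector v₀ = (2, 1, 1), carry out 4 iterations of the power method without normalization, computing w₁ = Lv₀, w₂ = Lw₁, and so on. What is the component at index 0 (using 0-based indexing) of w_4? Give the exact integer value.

w1 = Lv₀ = (11, 14, 11)
w2 = Lw1 = (139, 161, 94)
w3 = Lw2 = (1436, 1669, 1021)
w4 = Lw3 = (15119, 17576, 10709)
The requested component of w4 is 15119.

15119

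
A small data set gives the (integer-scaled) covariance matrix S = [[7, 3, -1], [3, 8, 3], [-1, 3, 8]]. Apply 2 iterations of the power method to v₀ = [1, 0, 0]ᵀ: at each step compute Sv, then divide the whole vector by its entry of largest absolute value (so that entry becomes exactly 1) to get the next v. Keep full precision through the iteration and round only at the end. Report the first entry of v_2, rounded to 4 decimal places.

1.0000

Sv0 = (7.00000, 3.00000, -1.00000); divide by 7.00000 → v1 = (1.00000, 0.42857, -0.14286)
Sv1 = (8.42857, 6.00000, -0.85714); divide by 8.42857 → v2 = (1.00000, 0.71186, -0.10169)
Requested entry of v2: 59/59 = 1.0000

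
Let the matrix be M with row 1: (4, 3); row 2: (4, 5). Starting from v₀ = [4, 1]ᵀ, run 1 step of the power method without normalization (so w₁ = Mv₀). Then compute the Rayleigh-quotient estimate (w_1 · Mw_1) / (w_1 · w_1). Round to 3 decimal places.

w1 = Mv₀ = (4·4 + 3·1; 4·4 + 5·1) = (19, 21)
Mw1 = (139, 181)
w1·Mw1 = 19·139 + 21·181 = 6442; w1·w1 = 19·19 + 21·21 = 802
λ ≈ 6442/802 = 8.032

λ ≈ 8.032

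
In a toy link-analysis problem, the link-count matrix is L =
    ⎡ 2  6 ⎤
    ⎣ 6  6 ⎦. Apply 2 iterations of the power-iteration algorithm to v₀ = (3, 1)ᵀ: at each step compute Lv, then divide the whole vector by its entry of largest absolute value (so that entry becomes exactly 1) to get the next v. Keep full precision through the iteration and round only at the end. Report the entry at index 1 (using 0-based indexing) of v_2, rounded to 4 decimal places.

Lv0 = (12.00000, 24.00000); divide by 24.00000 → v1 = (0.50000, 1.00000)
Lv1 = (7.00000, 9.00000); divide by 9.00000 → v2 = (0.77778, 1.00000)
Requested entry of v2: 216/216 = 1.0000

1.0000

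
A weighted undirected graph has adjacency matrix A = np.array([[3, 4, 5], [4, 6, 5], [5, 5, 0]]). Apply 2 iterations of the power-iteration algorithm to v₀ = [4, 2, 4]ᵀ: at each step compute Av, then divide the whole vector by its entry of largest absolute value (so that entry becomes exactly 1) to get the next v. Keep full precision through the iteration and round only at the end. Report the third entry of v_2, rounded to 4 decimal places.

0.7358

Av0 = (40.00000, 48.00000, 30.00000); divide by 48.00000 → v1 = (0.83333, 1.00000, 0.62500)
Av1 = (9.62500, 12.45833, 9.16667); divide by 12.45833 → v2 = (0.77258, 1.00000, 0.73579)
Requested entry of v2: 440/598 = 0.7358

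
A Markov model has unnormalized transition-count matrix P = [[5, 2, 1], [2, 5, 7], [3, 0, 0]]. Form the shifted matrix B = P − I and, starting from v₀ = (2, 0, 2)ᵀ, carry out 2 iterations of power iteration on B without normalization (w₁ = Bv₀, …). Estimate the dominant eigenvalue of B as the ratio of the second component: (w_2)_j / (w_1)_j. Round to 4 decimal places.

B = P − I has rows (4, 2, 1); (2, 4, 7); (3, 0, -1)
w1 = Bv₀ = (10, 18, 4)
w2 = Bw1 = (80, 120, 26)
Ratio: 120/18 = 6.6667

μ ≈ 6.6667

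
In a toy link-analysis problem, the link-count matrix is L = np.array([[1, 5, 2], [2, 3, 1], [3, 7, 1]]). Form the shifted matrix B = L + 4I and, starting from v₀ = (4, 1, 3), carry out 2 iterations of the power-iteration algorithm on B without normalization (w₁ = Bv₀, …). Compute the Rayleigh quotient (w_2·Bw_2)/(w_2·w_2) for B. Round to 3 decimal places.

B = L + 4I has rows (5, 5, 2); (2, 7, 1); (3, 7, 5)
w1 = Bv₀ = (5·4 + 5·1 + 2·3; 2·4 + 7·1 + 1·3; 3·4 + 7·1 + 5·3) = (31, 18, 34)
w2 = Bw1 = (5·31 + 5·18 + 2·34; 2·31 + 7·18 + 1·34; 3·31 + 7·18 + 5·34) = (313, 222, 389)
Bw2 = (3453, 2569, 4438)
w2·Bw2 = 3377489; w2·w2 = 298574; μ ≈ 3377489/298574 = 11.312

μ ≈ 11.312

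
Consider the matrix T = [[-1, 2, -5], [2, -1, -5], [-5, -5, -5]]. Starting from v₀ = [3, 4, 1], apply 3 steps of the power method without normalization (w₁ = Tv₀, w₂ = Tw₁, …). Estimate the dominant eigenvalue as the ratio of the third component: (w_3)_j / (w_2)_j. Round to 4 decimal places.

-14.2326

w1 = Tv₀ = ((-1)·3 + 2·4 + (-5)·1; 2·3 + (-1)·4 + (-5)·1; (-5)·3 + (-5)·4 + (-5)·1) = (0, -3, -40)
w2 = Tw1 = ((-1)·0 + 2·(-3) + (-5)·(-40); 2·0 + (-1)·(-3) + (-5)·(-40); (-5)·0 + (-5)·(-3) + (-5)·(-40)) = (194, 203, 215)
w3 = Tw2 = (-863, -890, -3060)
Ratio at component: -3060 / 215 = -14.2326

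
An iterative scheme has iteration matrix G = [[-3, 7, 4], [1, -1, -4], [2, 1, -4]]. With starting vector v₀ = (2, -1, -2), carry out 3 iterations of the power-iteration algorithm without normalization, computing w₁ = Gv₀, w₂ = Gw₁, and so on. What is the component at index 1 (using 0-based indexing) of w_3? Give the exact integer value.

w1 = Gv₀ = ((-3)·2 + 7·(-1) + 4·(-2); 1·2 + (-1)·(-1) + (-4)·(-2); 2·2 + 1·(-1) + (-4)·(-2)) = (-21, 11, 11)
w2 = Gw1 = ((-3)·(-21) + 7·11 + 4·11; 1·(-21) + (-1)·11 + (-4)·11; 2·(-21) + 1·11 + (-4)·11) = (184, -76, -75)
w3 = Gw2 = (-1384, 560, 592)
The requested component of w3 is 560.

560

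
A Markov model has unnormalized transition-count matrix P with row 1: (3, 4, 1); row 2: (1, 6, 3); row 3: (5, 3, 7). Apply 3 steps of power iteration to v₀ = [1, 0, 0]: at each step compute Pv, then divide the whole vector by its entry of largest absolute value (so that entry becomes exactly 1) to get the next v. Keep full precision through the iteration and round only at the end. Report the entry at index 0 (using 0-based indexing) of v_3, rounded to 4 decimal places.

Pv0 = (3.00000, 1.00000, 5.00000); divide by 5.00000 → v1 = (0.60000, 0.20000, 1.00000)
Pv1 = (3.60000, 4.80000, 10.60000); divide by 10.60000 → v2 = (0.33962, 0.45283, 1.00000)
Pv2 = (3.83019, 6.05660, 10.05660); divide by 10.05660 → v3 = (0.38086, 0.60225, 1.00000)
Requested entry of v3: 203/533 = 0.3809

0.3809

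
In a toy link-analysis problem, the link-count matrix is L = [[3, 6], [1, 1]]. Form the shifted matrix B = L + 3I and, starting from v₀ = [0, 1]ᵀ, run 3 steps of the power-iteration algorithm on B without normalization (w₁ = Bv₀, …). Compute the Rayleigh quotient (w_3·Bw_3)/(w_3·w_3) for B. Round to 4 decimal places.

7.7650

B = L + 3I has rows (6, 6); (1, 4)
w1 = Bv₀ = (6, 4)
w2 = Bw1 = (60, 22)
w3 = Bw2 = (492, 148)
Bw3 = (3840, 1084)
w3·Bw3 = 2049712; w3·w3 = 263968; μ ≈ 2049712/263968 = 7.7650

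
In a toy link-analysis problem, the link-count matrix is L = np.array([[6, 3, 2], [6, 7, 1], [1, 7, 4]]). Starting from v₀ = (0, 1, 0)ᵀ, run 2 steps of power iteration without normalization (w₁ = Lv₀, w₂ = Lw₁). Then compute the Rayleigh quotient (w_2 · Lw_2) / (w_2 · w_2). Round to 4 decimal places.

w1 = Lv₀ = (3, 7, 7)
w2 = Lw1 = (53, 74, 80)
Lw2 = (700, 916, 891)
w2·Lw2 = 53·700 + 74·916 + 80·891 = 176164; w2·w2 = 53·53 + 74·74 + 80·80 = 14685
λ ≈ 176164/14685 = 11.9962

λ ≈ 11.9962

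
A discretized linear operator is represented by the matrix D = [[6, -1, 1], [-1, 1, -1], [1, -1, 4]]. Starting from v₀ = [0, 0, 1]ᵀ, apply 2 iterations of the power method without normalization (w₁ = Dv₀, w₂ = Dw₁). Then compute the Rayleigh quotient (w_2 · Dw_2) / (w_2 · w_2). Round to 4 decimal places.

w1 = Dv₀ = (6·0 + (-1)·0 + 1·1; (-1)·0 + 1·0 + (-1)·1; 1·0 + (-1)·0 + 4·1) = (1, -1, 4)
w2 = Dw1 = (6·1 + (-1)·(-1) + 1·4; (-1)·1 + 1·(-1) + (-1)·4; 1·1 + (-1)·(-1) + 4·4) = (11, -6, 18)
Dw2 = (90, -35, 89)
w2·Dw2 = 11·90 + (-6)·(-35) + 18·89 = 2802; w2·w2 = 11·11 + (-6)·(-6) + 18·18 = 481
λ ≈ 2802/481 = 5.8254

λ ≈ 5.8254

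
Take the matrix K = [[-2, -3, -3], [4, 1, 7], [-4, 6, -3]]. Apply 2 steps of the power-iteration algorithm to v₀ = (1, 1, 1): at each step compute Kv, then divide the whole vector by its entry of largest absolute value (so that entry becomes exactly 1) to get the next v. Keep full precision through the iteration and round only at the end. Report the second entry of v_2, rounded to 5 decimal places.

-0.25234

Kv0 = (-8.000000, 12.000000, -1.000000); divide by 12.000000 → v1 = (-0.666667, 1.000000, -0.083333)
Kv1 = (-1.416667, -2.250000, 8.916667); divide by 8.916667 → v2 = (-0.158879, -0.252336, 1.000000)
Requested entry of v2: -27/107 = -0.25234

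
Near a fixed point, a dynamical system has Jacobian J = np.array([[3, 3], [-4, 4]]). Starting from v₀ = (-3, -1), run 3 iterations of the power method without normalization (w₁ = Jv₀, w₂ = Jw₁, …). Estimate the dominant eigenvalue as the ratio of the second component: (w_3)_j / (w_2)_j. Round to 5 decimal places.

λ ≈ 4.60000

w1 = Jv₀ = (-12, 8)
w2 = Jw1 = (-12, 80)
w3 = Jw2 = (204, 368)
Ratio at component: 368 / 80 = 4.60000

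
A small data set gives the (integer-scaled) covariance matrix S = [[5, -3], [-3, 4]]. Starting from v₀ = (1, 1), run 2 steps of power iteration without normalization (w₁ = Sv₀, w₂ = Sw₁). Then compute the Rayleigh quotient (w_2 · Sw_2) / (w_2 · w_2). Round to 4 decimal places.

w1 = Sv₀ = (5·1 + (-3)·1; (-3)·1 + 4·1) = (2, 1)
w2 = Sw1 = (5·2 + (-3)·1; (-3)·2 + 4·1) = (7, -2)
Sw2 = (41, -29)
w2·Sw2 = 7·41 + (-2)·(-29) = 345; w2·w2 = 7·7 + (-2)·(-2) = 53
λ ≈ 345/53 = 6.5094

λ ≈ 6.5094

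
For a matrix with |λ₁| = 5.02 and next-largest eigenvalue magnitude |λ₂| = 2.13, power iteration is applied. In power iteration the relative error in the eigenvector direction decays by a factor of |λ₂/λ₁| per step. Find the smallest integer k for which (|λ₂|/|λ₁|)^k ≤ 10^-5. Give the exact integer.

|λ₂/λ₁| = 2.13/5.02 = 0.42430
Need k ≥ ln(10^-5) / ln(0.42430) = -11.5129 / -0.8573 ≈ 13.429
Smallest integer k satisfying the bound: 14

14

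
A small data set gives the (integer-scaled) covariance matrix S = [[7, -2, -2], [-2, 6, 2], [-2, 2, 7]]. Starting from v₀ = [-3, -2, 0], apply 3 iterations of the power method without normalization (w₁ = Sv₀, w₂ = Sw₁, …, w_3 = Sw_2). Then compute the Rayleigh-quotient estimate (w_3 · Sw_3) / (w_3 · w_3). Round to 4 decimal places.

w1 = Sv₀ = (-17, -6, 2)
w2 = Sw1 = (-111, 2, 36)
w3 = Sw2 = (-853, 306, 478)
Sw3 = (-7539, 4498, 5664)
w3·Sw3 = (-853)·(-7539) + 306·4498 + 478·5664 = 10514547; w3·w3 = (-853)·(-853) + 306·306 + 478·478 = 1049729
λ ≈ 10514547/1049729 = 10.0164

λ ≈ 10.0164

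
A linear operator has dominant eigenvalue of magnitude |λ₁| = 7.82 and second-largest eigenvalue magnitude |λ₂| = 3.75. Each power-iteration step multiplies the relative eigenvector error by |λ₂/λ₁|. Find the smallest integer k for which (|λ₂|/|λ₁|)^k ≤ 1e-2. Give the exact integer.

7

|λ₂/λ₁| = 3.75/7.82 = 0.47954
Need k ≥ ln(1e-2) / ln(0.47954) = -4.6052 / -0.7349 ≈ 6.266
Smallest integer k satisfying the bound: 7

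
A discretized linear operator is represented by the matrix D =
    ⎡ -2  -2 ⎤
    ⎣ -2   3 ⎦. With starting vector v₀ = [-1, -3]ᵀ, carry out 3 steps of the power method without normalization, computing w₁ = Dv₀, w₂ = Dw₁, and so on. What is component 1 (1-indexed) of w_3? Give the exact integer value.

78

w1 = Dv₀ = (8, -7)
w2 = Dw1 = (-2, -37)
w3 = Dw2 = (78, -107)
The requested component of w3 is 78.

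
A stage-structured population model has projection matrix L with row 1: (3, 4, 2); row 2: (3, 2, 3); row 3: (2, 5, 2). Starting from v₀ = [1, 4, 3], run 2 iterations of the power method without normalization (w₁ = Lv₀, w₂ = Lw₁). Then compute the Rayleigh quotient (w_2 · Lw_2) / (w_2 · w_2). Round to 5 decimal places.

λ ≈ 8.63933

w1 = Lv₀ = (25, 20, 28)
w2 = Lw1 = (211, 199, 206)
Lw2 = (1841, 1649, 1829)
w2·Lw2 = 211·1841 + 199·1649 + 206·1829 = 1093376; w2·w2 = 211·211 + 199·199 + 206·206 = 126558
λ ≈ 1093376/126558 = 8.63933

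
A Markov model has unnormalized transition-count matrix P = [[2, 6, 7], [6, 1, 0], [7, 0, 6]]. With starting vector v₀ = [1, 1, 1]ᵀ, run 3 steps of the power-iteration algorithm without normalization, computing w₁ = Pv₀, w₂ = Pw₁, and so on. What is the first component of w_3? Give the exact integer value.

w1 = Pv₀ = (2·1 + 6·1 + 7·1; 6·1 + 1·1 + 0·1; 7·1 + 0·1 + 6·1) = (15, 7, 13)
w2 = Pw1 = (2·15 + 6·7 + 7·13; 6·15 + 1·7 + 0·13; 7·15 + 0·7 + 6·13) = (163, 97, 183)
w3 = Pw2 = (2189, 1075, 2239)
The requested component of w3 is 2189.

2189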